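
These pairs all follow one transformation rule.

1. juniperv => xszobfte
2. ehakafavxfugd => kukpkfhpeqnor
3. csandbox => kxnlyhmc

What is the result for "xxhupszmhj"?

rezcjwrthh

Looking at the pairs, the operation is to shift every letter 10 places forward in the alphabet (wrapping around), then move the first 2 characters to the end (rotate left by 2).
For "xxhupszmhj", step one produces "hhrezcjwrt"; step two turns that into "rezcjwrthh".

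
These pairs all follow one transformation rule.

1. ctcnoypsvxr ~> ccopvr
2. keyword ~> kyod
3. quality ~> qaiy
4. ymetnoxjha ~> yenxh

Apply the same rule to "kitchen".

kthn

Each output is the input with this applied: keep every other character starting from the first (positions 1st, 3rd, 5th, ...).
For "kitchen" the result is "kthn".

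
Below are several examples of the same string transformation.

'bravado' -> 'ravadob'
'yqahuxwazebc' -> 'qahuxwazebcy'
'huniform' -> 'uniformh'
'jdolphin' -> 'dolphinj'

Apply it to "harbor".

arborh

The pattern: move the first character to the end.
Applying that to "harbor" gives "arborh".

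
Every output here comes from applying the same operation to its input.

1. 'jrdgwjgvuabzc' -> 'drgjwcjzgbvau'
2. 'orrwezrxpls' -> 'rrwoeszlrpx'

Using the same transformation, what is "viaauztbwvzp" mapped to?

In each case the input is transformed by: move the first 2 characters to the end (rotate left by 2), then take characters alternately from the front and the back (1st, last, 2nd, 2nd-last, ...).
"viaauztbwvzp" → "aauztbwvzpvi" → "aiavupzztvbw".

aiavupzztvbw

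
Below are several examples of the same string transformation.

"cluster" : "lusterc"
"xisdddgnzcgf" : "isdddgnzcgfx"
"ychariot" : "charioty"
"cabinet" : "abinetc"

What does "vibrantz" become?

ibrantzv

The transformation: move the first character to the end.
So "vibrantz" becomes "ibrantzv".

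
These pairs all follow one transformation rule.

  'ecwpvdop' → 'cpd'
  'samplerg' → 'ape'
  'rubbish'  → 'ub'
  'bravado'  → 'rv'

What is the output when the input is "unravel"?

na

The transformation: delete the last 2 characters, then keep every other character starting from the second (positions 2nd, 4th, 6th, ...).
"unravel" → "unrav" → "na".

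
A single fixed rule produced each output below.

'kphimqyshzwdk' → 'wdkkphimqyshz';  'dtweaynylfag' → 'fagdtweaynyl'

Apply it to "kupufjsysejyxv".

yxvkupufjsysej

The rule is to move the last 3 characters to the front (rotate right by 3).
"kupufjsysejyxv" → "yxvkupufjsysej".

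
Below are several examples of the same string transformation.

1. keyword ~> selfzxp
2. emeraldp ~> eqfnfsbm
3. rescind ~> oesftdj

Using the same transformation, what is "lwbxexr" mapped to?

Looking at the pairs, the operation is to move the last 2 characters to the front (rotate right by 2), then shift every letter 1 place forward in the alphabet (wrapping around).
Starting from "lwbxexr": after the first operation, "xrlwbxe"; after the second, "ysmxcyf".
(Check on "emeraldp": → "dpemeral" → "eqfnfsbm" ✓)

ysmxcyf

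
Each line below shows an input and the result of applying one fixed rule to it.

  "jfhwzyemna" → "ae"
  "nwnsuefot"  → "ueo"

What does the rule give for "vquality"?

uai

Rule — move the last character to the front, then keep only the vowels.
Applying both steps to "vquality": "yvqualit", then "uai".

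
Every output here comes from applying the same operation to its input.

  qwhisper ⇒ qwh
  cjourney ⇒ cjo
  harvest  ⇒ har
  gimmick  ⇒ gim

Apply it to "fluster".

Looking at the pairs, the operation is to keep only the first 3 characters.
On "fluster" that produces "flu".

flu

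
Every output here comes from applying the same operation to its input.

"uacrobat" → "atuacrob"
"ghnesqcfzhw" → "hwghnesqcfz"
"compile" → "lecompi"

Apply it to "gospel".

The rule is to move the last 2 characters to the front (rotate right by 2).
So "gospel" becomes "elgosp".

elgosp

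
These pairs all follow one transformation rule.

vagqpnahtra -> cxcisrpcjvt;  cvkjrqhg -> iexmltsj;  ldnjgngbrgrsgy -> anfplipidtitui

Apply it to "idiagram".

Rule — shift every letter 2 places forward in the alphabet (wrapping around), then move the last character to the front.
Working it through for "idiagram": intermediate "kfkcitco", final "okfkcitc".

okfkcitc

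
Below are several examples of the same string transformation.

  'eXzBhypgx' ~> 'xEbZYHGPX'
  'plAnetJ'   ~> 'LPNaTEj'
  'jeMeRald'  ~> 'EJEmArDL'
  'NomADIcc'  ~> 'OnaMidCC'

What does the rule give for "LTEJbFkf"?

In each case the input is transformed by: flip the case of every letter, then swap each adjacent pair of characters (1↔2, 3↔4, ...).
For "LTEJbFkf" the result is "tljefBFK".

tljefBFK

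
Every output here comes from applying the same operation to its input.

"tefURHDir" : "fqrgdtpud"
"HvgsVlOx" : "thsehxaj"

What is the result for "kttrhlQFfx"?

wffdtxcrrj

Looking at the pairs, the operation is to shift every letter 12 places forward in the alphabet (wrapping around), then convert every letter to lowercase.
"kttrhlQFfx" → "wffdtxcrrj".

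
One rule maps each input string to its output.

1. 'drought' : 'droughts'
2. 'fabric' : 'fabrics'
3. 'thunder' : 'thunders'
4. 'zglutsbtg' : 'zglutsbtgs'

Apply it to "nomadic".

The transformation: append "s".
Doing the same to "nomadic": "nomadics".

nomadics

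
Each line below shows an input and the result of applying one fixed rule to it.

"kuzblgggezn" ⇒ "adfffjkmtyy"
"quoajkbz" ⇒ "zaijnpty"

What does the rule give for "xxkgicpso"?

bfhjnorww

In each case the input is transformed by: sort the characters into alphabetical order, then shift every letter 1 place backward in the alphabet (wrapping around).
Starting from "xxkgicpso": after the first operation, "cgikopsxx"; after the second, "bfhjnorww".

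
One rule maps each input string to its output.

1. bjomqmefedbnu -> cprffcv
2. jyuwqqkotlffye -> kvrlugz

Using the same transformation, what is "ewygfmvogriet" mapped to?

fzgwhju

The transformation: shift every letter 1 place forward in the alphabet (wrapping around), then keep every other character starting from the first (positions 1st, 3rd, 5th, ...).
For "ewygfmvogriet" the result is "fzgwhju".
(Check on "bjomqmefedbnu": → "ckpnrnfgfecov" → "cprffcv" ✓)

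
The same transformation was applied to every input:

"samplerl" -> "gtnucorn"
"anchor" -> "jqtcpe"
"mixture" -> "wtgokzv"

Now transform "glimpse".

ruginko

What's happening: move the last 3 characters to the front (rotate right by 3), then shift every letter 2 places forward in the alphabet (wrapping around).
Working it through for "glimpse": intermediate "pseglim", final "ruginko".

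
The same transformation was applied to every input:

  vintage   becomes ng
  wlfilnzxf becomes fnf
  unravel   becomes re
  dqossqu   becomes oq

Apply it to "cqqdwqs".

qq

The transformation: keep one character in every 3, starting at position 3 (positions 3rd, 6th, 9th, ...).
"cqqdwqs" → "qq".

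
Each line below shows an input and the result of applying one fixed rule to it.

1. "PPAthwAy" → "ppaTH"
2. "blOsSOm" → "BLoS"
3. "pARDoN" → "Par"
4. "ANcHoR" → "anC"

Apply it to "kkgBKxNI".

Looking at the pairs, the operation is to delete the last 3 characters, then flip the case of every letter.
On "kkgBKxNI": the first step gives "kkgBK", and the second then gives "KKGbk".

KKGbk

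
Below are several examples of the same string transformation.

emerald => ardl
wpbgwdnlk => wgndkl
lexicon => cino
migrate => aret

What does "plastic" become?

tsci

Each output is the input with this applied: delete the first 3 characters, then swap each adjacent pair of characters (1↔2, 3↔4, ...).
Doing the same to "plastic": "tsci".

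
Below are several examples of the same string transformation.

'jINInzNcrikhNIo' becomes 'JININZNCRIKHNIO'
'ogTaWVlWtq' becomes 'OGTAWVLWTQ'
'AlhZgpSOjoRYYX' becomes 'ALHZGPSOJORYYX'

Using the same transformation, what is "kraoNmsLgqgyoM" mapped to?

In each case the input is transformed by: convert every letter to uppercase.
So "kraoNmsLgqgyoM" becomes "KRAONMSLGQGYOM".

KRAONMSLGQGYOM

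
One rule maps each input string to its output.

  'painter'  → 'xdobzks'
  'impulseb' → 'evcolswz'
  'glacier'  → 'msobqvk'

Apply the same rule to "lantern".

The transformation: move the first 3 characters to the end (rotate left by 3), then shift every letter 10 places forward in the alphabet (wrapping around).
For "lantern" the result is "dobxvkx".

dobxvkx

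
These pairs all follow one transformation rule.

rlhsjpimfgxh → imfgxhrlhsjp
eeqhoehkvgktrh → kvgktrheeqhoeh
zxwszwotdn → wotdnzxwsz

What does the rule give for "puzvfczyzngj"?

zyzngjpuzvfc

What's happening: swap the front and back halves of the string.
For "puzvfczyzngj" the result is "zyzngjpuzvfc".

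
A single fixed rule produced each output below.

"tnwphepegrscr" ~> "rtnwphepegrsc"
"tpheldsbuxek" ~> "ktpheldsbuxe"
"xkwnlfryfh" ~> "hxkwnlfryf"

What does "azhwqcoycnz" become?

Looking at the pairs, the operation is to move the last character to the front.
For "azhwqcoycnz" the result is "zazhwqcoycn".

zazhwqcoycn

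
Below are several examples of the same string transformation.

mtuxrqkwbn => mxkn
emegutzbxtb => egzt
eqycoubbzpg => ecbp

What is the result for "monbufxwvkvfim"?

mbxki

Looking at the pairs, the operation is to keep one character in every 3, starting at position 1 (positions 1st, 4th, 7th, ...).
For "monbufxwvkvfim" the result is "mbxki".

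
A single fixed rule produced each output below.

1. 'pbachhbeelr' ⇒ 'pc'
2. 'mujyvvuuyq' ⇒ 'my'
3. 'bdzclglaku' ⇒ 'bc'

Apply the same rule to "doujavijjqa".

dj

The transformation: keep one character in every 3, starting at position 1 (positions 1st, 4th, 7th, ...), then delete the last 2 characters.
"doujavijjqa" → "djiq" → "dj".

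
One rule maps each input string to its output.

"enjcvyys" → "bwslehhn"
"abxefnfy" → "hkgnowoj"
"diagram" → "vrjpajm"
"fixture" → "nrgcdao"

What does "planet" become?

cujwny

The rule is to shift every letter 9 places forward in the alphabet (wrapping around), then swap the first and last characters.
"planet" → "yujwnc" → "cujwny".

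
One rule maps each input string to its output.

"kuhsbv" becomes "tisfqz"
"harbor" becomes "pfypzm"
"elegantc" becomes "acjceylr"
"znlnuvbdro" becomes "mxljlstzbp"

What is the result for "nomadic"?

Looking at the pairs, the operation is to shift every letter 2 places backward in the alphabet (wrapping around), then move the last character to the front.
Doing the same to "nomadic": "almkybg".
(Check on "elegantc": → "cjceylra" → "acjceylr" ✓)

almkybg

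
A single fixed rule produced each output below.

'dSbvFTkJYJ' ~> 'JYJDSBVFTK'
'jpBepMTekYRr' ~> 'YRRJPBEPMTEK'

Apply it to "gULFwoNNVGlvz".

The rule is to move the last 3 characters to the front (rotate right by 3), then convert every letter to uppercase.
"gULFwoNNVGlvz" → "lvzgULFwoNNVG" → "LVZGULFWONNVG".
(Check on "dSbvFTkJYJ": → "JYJdSbvFTk" → "JYJDSBVFTK" ✓)

LVZGULFWONNVG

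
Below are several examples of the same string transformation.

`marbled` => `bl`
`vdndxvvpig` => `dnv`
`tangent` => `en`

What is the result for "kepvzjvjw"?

jpw

The transformation: sort the characters into alphabetical order, then keep one character in every 3, starting at position 2 (positions 2nd, 5th, 8th, ...).
"kepvzjvjw" → "ejjkpvvwz" → "jpw".
(Check on "tangent": → "aegnntt" → "en" ✓)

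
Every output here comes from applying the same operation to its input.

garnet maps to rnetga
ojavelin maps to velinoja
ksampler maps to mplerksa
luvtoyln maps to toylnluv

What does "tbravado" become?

avadotbr

Looking at the pairs, the operation is to swap the front and back halves of the string, then move the last character to the front.
So "tbravado" becomes "avadotbr".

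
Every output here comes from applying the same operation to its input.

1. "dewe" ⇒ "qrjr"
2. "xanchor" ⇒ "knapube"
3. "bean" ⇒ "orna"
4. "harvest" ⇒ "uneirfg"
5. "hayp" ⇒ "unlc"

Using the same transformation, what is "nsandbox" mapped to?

afnaqobk

The rule is to shift every letter 13 places forward in the alphabet (wrapping around) — i.e. ROT13.
For "nsandbox" the result is "afnaqobk".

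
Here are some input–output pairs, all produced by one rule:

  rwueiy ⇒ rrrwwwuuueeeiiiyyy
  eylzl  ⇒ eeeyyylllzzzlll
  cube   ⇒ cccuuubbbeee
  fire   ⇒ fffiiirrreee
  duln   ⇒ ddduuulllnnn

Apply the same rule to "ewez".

eeewwweeezzz

Rule — repeat every character 3 times.
For "ewez" the result is "eeewwweeezzz".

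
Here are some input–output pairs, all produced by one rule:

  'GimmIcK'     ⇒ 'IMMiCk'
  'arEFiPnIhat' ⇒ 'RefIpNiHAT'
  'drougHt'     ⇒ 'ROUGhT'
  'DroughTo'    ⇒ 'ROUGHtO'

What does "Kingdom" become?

Each output is the input with this applied: flip the case of every letter, then delete the first character.
On "Kingdom": the first step gives "kINGDOM", and the second then gives "INGDOM".
(Check on "drougHt": → "DROUGhT" → "ROUGhT" ✓)

INGDOM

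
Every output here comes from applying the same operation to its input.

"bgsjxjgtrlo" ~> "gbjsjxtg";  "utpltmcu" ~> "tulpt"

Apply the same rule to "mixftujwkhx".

Each output is the input with this applied: delete the last 3 characters, then swap each adjacent pair of characters (1↔2, 3↔4, ...).
"mixftujwkhx" → "mixftujw" → "imfxutwj".

imfxutwj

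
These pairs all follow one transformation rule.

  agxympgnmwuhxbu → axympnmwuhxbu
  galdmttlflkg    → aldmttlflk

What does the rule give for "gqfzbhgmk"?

qfzbhmk

What's happening: remove every "g".
So "gqfzbhgmk" becomes "qfzbhmk".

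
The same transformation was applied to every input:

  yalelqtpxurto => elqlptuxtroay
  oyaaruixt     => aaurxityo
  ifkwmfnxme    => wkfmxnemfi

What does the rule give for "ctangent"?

naegtntc

The rule is to swap each adjacent pair of characters (1↔2, 3↔4, ...), then move the first 2 characters to the end (rotate left by 2).
On "ctangent": the first step gives "tcnaegtn", and the second then gives "naegtntc".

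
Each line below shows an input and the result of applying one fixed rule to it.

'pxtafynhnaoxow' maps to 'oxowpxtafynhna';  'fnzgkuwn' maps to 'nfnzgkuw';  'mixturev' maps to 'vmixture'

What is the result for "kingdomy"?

The pattern: swap the front and back halves of the string, then move the first 3 characters to the end (rotate left by 3).
"kingdomy" → "ykingdom".
(Check on "mixturev": → "urevmixt" → "vmixture" ✓)

ykingdom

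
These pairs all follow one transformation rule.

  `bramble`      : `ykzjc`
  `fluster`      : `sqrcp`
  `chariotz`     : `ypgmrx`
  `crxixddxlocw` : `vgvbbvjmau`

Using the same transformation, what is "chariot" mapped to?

Looking at the pairs, the operation is to shift every letter 2 places backward in the alphabet (wrapping around), then delete the first 2 characters.
Applying both steps to "chariot": "afypgmr", then "ypgmr".

ypgmr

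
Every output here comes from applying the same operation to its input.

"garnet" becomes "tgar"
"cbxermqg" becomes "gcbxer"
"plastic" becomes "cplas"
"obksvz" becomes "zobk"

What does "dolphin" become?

Rule — move the last character to the front, then delete the last 2 characters.
"dolphin" → "ndolphi" → "ndolp".
(Check on "obksvz": → "zobksv" → "zobk" ✓)

ndolp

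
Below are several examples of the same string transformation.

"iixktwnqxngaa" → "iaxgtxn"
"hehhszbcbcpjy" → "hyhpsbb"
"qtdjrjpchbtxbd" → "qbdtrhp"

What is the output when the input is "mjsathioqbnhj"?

In each case the input is transformed by: keep every other character starting from the first (positions 1st, 3rd, 5th, ...), then take characters alternately from the front and the back (1st, last, 2nd, 2nd-last, ...).
Starting from "mjsathioqbnhj": after the first operation, "mstiqnj"; after the second, "mjsntqi".

mjsntqi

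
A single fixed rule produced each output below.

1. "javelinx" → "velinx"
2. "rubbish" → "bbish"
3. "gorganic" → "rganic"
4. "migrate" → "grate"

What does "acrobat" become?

Each output is the input with this applied: delete the first 2 characters.
On "acrobat" that produces "robat".

robat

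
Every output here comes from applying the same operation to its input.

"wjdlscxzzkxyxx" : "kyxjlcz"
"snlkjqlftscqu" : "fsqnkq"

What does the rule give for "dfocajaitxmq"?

The rule is to keep every other character starting from the second (positions 2nd, 4th, 6th, ...), then move the last 3 characters to the front (rotate right by 3).
On "dfocajaitxmq": the first step gives "fcjixq", and the second then gives "ixqfcj".

ixqfcj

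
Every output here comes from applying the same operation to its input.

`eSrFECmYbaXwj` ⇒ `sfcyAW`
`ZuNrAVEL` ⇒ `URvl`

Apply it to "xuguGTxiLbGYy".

The transformation: keep every other character starting from the second (positions 2nd, 4th, 6th, ...), then flip the case of every letter.
Starting from "xuguGTxiLbGYy": after the first operation, "uuTibY"; after the second, "UUtIBy".
(Check on "eSrFECmYbaXwj": → "SFCYaw" → "sfcyAW" ✓)

UUtIBy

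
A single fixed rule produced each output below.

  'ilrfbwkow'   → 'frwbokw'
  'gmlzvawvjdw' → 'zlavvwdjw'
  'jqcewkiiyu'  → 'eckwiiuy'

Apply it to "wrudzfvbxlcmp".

What's happening: delete the first 2 characters, then swap each adjacent pair of characters (1↔2, 3↔4, ...).
"wrudzfvbxlcmp" → "udzfvbxlcmp" → "dufzbvlxmcp".

dufzbvlxmcp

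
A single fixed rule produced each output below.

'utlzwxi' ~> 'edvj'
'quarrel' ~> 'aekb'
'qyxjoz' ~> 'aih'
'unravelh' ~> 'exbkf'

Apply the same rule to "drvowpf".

nbfy

What's happening: delete the last 3 characters, then shift every letter 10 places forward in the alphabet (wrapping around).
Applying both steps to "drvowpf": "drvo", then "nbfy".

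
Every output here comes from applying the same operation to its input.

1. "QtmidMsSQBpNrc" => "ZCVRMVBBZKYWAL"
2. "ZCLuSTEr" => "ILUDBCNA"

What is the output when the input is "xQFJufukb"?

Rule — shift every letter 9 places forward in the alphabet (wrapping around), then convert every letter to uppercase.
Applying both steps to "xQFJufukb": "gZOSdodtk", then "GZOSDODTK".

GZOSDODTK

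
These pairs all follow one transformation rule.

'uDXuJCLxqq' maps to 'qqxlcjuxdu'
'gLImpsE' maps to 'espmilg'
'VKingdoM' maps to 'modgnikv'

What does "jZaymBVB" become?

Each output is the input with this applied: reverse the string, then convert every letter to lowercase.
Applying that to "jZaymBVB" gives "bvbmyazj".

bvbmyazj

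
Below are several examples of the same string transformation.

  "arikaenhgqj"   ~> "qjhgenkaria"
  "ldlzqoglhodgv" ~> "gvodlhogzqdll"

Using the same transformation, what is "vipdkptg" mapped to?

Looking at the pairs, the operation is to reverse the string, then swap each adjacent pair of characters (1↔2, 3↔4, ...).
Applying both steps to "vipdkptg": "gtpkdpiv", then "tgkppdvi".

tgkppdvi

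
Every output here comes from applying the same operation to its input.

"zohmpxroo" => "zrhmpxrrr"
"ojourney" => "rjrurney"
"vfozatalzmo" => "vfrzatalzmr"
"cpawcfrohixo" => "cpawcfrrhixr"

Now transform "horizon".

Looking at the pairs, the operation is to replace every "o" with "r".
"horizon" → "hrrizrn".

hrrizrn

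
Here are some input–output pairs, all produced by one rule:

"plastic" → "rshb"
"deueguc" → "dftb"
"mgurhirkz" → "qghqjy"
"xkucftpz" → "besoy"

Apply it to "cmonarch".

mzqbg

What's happening: delete the first 3 characters, then shift every letter 1 place backward in the alphabet (wrapping around).
"cmonarch" → "narch" → "mzqbg".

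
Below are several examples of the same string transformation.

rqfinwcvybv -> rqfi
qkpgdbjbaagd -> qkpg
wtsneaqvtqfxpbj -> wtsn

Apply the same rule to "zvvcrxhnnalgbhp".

Looking at the pairs, the operation is to keep only the first 4 characters.
On "zvvcrxhnnalgbhp" that produces "zvvc".

zvvc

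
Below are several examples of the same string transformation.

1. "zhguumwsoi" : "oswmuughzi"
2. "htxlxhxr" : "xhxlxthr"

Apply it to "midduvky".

The transformation: reverse the string, then move the first character to the end.
On "midduvky": the first step gives "ykvuddim", and the second then gives "kvuddimy".
(Check on "htxlxhxr": → "rxhxlxth" → "xhxlxthr" ✓)

kvuddimy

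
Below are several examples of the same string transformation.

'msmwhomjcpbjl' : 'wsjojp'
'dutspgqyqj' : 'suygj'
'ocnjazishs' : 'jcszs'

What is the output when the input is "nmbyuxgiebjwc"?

ymixwb

Looking at the pairs, the operation is to keep every other character starting from the second (positions 2nd, 4th, 6th, ...), then swap each adjacent pair of characters (1↔2, 3↔4, ...).
Working it through for "nmbyuxgiebjwc": intermediate "myxibw", final "ymixwb".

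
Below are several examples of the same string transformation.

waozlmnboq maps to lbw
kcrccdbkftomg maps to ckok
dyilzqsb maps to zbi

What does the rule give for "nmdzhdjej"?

hem

The pattern: move the first 3 characters to the end (rotate left by 3), then keep one character in every 3, starting at position 2 (positions 2nd, 5th, 8th, ...).
Starting from "nmdzhdjej": after the first operation, "zhdjejnmd"; after the second, "hem".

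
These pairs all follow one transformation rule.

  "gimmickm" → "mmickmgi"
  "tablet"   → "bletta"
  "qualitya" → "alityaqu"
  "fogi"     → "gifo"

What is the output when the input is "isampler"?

ampleris

The pattern: move the first 2 characters to the end (rotate left by 2).
So "isampler" becomes "ampleris".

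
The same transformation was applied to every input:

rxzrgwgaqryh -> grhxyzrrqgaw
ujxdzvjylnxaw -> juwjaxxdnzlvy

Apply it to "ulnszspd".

Rule — take characters alternately from the front and the back (1st, last, 2nd, 2nd-last, ...), then move the last character to the front.
On "ulnszspd": the first step gives "udlpnssz", and the second then gives "zudlpnss".
(Check on "rxzrgwgaqryh": → "rhxyzrrqgawg" → "grhxyzrrqgaw" ✓)

zudlpnss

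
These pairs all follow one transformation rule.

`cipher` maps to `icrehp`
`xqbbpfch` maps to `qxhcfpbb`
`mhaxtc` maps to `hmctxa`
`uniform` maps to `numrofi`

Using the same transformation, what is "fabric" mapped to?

afcirb

The pattern: reverse the string, then move the last 2 characters to the front (rotate right by 2).
For "fabric", step one produces "cirbaf"; step two turns that into "afcirb".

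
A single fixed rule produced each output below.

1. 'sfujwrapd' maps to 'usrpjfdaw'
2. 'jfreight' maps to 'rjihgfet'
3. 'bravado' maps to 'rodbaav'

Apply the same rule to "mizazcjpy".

zypmjicaz

In each case the input is transformed by: sort the characters into reverse alphabetical order, then move the first character to the end.
"mizazcjpy" → "zzypmjica" → "zypmjicaz".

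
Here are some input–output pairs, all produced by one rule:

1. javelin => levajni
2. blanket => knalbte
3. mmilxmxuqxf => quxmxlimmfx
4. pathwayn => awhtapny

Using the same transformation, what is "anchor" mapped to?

The transformation: move the last 2 characters to the front (rotate right by 2), then reverse the string.
On "anchor": the first step gives "oranch", and the second then gives "hcnaro".

hcnaro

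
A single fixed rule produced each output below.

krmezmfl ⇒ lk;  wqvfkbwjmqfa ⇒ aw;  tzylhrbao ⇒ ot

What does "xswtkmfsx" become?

Each output is the input with this applied: move the first character to the end, then keep only the last 2 characters.
Starting from "xswtkmfsx": after the first operation, "swtkmfsxx"; after the second, "xx".

xx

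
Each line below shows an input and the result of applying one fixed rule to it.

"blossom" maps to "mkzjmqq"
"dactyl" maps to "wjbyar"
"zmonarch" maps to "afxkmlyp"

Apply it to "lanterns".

lqjylrcp

Looking at the pairs, the operation is to shift every letter 2 places backward in the alphabet (wrapping around), then move the last 2 characters to the front (rotate right by 2).
For "lanterns" the result is "lqjylrcp".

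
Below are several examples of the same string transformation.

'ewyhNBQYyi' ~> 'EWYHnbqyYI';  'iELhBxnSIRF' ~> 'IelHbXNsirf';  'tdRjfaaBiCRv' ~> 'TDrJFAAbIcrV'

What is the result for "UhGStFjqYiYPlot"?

uHgsTfJQyIypLOT

Looking at the pairs, the operation is to flip the case of every letter.
For "UhGStFjqYiYPlot" the result is "uHgsTfJQyIypLOT".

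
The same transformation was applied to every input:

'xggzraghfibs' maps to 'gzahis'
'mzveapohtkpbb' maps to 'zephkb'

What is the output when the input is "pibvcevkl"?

What's happening: keep every other character starting from the second (positions 2nd, 4th, 6th, ...).
On "pibvcevkl" that produces "ivek".

ivek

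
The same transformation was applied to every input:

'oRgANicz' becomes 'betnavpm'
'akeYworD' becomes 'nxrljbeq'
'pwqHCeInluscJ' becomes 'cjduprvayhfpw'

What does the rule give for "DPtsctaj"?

Rule — shift every letter 13 places forward in the alphabet (wrapping around) — i.e. ROT13, then convert every letter to lowercase.
Starting from "DPtsctaj": after the first operation, "QCgfpgnw"; after the second, "qcgfpgnw".

qcgfpgnw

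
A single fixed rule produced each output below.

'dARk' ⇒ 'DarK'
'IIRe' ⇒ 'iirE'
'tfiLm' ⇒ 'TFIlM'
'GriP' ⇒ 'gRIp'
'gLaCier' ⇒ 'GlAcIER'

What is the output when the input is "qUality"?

QuALITY

The rule is to flip the case of every letter.
On "qUality" that produces "QuALITY".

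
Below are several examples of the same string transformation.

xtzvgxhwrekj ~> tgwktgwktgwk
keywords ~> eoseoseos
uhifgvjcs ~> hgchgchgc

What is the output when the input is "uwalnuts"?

In each case the input is transformed by: keep one character in every 3, starting at position 2 (positions 2nd, 5th, 8th, ...), then write the whole string 3 times in a row.
"uwalnuts" → "wns" → "wnswnswns".

wnswnswns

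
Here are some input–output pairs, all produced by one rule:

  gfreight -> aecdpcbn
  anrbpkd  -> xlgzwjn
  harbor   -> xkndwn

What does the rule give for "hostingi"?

pejcedko

Looking at the pairs, the operation is to move the first 3 characters to the end (rotate left by 3), then shift every letter 4 places backward in the alphabet (wrapping around).
Starting from "hostingi": after the first operation, "tingihos"; after the second, "pejcedko".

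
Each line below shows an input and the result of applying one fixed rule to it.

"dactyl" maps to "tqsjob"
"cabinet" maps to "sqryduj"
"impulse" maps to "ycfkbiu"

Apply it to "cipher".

syfxuh

Each output is the input with this applied: shift every letter 10 places backward in the alphabet (wrapping around).
On "cipher" that produces "syfxuh".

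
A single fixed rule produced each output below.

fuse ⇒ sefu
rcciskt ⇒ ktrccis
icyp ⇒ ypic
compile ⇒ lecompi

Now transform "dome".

medo

What's happening: move the last 2 characters to the front (rotate right by 2).
"dome" → "medo".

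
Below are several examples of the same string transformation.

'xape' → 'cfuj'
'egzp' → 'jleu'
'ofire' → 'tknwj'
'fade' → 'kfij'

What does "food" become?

ktti

The transformation: shift every letter 5 places forward in the alphabet (wrapping around).
So "food" becomes "ktti".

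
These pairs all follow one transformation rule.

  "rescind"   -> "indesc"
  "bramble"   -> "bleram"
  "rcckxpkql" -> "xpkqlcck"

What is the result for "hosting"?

ingost

What's happening: delete the first character, then move the first 3 characters to the end (rotate left by 3).
"hosting" → "osting" → "ingost".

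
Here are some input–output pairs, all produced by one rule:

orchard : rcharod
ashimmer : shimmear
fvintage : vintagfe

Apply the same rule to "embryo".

mbryeo

Looking at the pairs, the operation is to swap the first and last characters, then move the first character to the end.
On "embryo": the first step gives "ombrye", and the second then gives "mbryeo".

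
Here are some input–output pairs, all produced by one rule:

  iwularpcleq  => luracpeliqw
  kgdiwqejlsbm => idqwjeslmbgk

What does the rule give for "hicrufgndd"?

The transformation: move the first 2 characters to the end (rotate left by 2), then swap each adjacent pair of characters (1↔2, 3↔4, ...).
Applying both steps to "hicrufgndd": "crufgnddhi", then "rcfungddih".

rcfungddih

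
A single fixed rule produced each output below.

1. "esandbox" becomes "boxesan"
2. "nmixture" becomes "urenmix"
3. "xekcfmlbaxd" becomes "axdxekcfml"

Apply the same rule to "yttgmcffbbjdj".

jdjyttgmcffb

What's happening: move the last 3 characters to the front (rotate right by 3), then delete the last character.
"yttgmcffbbjdj" → "jdjyttgmcffbb" → "jdjyttgmcffb".
(Check on "nmixture": → "urenmixt" → "urenmix" ✓)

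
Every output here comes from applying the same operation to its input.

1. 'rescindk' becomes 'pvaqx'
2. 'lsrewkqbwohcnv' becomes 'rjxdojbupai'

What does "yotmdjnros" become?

Looking at the pairs, the operation is to delete the first 3 characters, then shift every letter 13 places forward in the alphabet (wrapping around) — i.e. ROT13.
Starting from "yotmdjnros": after the first operation, "mdjnros"; after the second, "zqwaebf".
(Check on "lsrewkqbwohcnv": → "ewkqbwohcnv" → "rjxdojbupai" ✓)

zqwaebf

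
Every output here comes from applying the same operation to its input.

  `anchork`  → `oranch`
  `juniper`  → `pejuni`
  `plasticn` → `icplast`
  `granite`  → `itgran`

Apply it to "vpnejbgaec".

aevpnejbg

In each case the input is transformed by: delete the last character, then move the last 2 characters to the front (rotate right by 2).
For "vpnejbgaec", step one produces "vpnejbgae"; step two turns that into "aevpnejbg".
(Check on "juniper": → "junipe" → "pejuni" ✓)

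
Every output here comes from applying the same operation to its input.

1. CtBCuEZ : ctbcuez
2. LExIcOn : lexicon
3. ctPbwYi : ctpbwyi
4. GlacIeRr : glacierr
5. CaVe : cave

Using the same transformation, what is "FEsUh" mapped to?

What's happening: convert every letter to lowercase.
On "FEsUh" that produces "fesuh".

fesuh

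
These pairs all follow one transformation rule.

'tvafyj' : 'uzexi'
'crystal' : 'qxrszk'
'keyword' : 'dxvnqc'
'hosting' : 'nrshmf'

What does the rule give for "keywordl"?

dxvnqck

The transformation: shift every letter 1 place backward in the alphabet (wrapping around), then delete the first character.
Applying both steps to "keywordl": "jdxvnqck", then "dxvnqck".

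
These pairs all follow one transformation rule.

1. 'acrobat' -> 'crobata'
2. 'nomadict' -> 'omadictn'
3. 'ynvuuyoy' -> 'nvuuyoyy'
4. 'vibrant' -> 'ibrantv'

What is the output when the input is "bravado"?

ravadob

Looking at the pairs, the operation is to move the first character to the end.
"bravado" → "ravadob".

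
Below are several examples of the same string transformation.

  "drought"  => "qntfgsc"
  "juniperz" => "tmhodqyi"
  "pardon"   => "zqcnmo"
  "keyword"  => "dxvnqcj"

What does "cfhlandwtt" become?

In each case the input is transformed by: shift every letter 1 place backward in the alphabet (wrapping around), then move the first character to the end.
So "cfhlandwtt" becomes "egkzmcvssb".

egkzmcvssb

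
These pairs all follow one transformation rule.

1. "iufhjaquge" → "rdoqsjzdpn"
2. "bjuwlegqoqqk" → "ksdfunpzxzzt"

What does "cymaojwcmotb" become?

lhvjxsflvxck

Each output is the input with this applied: shift every letter 9 places forward in the alphabet (wrapping around).
Doing the same to "cymaojwcmotb": "lhvjxsflvxck".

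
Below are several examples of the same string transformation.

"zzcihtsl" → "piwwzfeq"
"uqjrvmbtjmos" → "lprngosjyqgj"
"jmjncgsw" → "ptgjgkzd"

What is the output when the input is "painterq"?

onmxfkqb

Each output is the input with this applied: move the last 2 characters to the front (rotate right by 2), then shift every letter 3 places backward in the alphabet (wrapping around).
Applying both steps to "painterq": "rqpainte", then "onmxfkqb".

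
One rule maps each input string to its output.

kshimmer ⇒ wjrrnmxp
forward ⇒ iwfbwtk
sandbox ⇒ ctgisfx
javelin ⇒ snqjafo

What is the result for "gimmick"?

phnrrnl

What's happening: reverse the string, then shift every letter 5 places forward in the alphabet (wrapping around).
"gimmick" → "phnrrnl".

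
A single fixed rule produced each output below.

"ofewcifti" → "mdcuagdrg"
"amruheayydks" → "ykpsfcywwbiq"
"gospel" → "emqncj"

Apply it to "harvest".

fyptcqr

Looking at the pairs, the operation is to shift every letter 2 places backward in the alphabet (wrapping around).
So "harvest" becomes "fyptcqr".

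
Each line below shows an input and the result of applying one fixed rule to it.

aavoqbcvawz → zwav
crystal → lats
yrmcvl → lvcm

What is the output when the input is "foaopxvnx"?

Looking at the pairs, the operation is to reverse the string, then keep only the first 4 characters.
"foaopxvnx" → "xnvx".

xnvx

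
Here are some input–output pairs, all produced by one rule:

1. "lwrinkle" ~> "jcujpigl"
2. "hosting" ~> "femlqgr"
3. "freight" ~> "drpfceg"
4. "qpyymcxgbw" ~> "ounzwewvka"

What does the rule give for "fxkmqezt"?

drvxicko

The rule is to shift every letter 2 places backward in the alphabet (wrapping around), then take characters alternately from the front and the back (1st, last, 2nd, 2nd-last, ...).
For "fxkmqezt", step one produces "dvikocxr"; step two turns that into "drvxicko".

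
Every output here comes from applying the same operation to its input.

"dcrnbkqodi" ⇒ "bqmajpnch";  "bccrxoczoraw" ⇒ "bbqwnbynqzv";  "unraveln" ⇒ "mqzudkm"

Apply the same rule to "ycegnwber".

The transformation: delete the first character, then shift every letter 1 place backward in the alphabet (wrapping around).
Applying both steps to "ycegnwber": "cegnwber", then "bdfmvadq".

bdfmvadq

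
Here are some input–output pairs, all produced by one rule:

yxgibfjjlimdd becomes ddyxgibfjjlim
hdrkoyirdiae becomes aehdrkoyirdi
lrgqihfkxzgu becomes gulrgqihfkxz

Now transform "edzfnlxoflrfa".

Each output is the input with this applied: move the last 2 characters to the front (rotate right by 2).
So "edzfnlxoflrfa" becomes "faedzfnlxoflr".

faedzfnlxoflr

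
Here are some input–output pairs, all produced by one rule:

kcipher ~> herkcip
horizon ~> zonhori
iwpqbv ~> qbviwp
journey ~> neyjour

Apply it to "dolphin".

The transformation: move the last 3 characters to the front (rotate right by 3).
Doing the same to "dolphin": "hindolp".

hindolp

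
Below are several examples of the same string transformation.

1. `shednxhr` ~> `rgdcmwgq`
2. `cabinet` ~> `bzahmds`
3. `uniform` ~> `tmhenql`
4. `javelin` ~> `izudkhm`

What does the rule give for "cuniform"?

btmhenql

What's happening: shift every letter 1 place backward in the alphabet (wrapping around).
Doing the same to "cuniform": "btmhenql".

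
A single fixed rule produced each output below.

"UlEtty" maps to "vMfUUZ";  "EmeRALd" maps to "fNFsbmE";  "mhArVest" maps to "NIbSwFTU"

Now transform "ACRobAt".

In each case the input is transformed by: flip the case of every letter, then shift every letter 1 place forward in the alphabet (wrapping around).
"ACRobAt" → "acrOBaT" → "bdsPCbU".

bdsPCbU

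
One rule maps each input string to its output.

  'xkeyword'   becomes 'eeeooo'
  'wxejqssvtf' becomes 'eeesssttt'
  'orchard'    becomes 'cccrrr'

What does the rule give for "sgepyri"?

The rule is to keep one character in every 3, starting at position 3 (positions 3rd, 6th, 9th, ...), then repeat every character 3 times.
Starting from "sgepyri": after the first operation, "er"; after the second, "eeerrr".

eeerrr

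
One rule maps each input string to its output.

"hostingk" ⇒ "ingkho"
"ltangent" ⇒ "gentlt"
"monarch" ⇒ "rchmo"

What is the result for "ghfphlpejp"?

The transformation: move the first 2 characters to the end (rotate left by 2), then delete the first 2 characters.
"ghfphlpejp" → "fphlpejpgh" → "hlpejpgh".

hlpejpgh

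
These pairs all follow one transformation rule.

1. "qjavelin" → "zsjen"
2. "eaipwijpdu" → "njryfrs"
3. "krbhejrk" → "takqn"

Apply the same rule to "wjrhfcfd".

fsaqo

Looking at the pairs, the operation is to shift every letter 9 places forward in the alphabet (wrapping around), then delete the last 3 characters.
Starting from "wjrhfcfd": after the first operation, "fsaqolom"; after the second, "fsaqo".
(Check on "eaipwijpdu": → "njryfrsymd" → "njryfrs" ✓)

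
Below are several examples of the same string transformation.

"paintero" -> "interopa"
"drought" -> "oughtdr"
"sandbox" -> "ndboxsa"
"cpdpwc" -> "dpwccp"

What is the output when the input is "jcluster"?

lusterjc

Each output is the input with this applied: move the first 2 characters to the end (rotate left by 2).
For "jcluster" the result is "lusterjc".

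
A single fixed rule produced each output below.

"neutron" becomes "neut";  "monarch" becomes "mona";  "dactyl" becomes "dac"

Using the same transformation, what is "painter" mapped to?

Rule — delete the last 3 characters.
On "painter" that produces "pain".

pain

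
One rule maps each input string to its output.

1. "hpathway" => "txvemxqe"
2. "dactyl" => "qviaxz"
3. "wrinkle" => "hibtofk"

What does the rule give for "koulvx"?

isuhlr

Looking at the pairs, the operation is to move the last 3 characters to the front (rotate right by 3), then shift every letter 3 places backward in the alphabet (wrapping around).
Applying both steps to "koulvx": "lvxkou", then "isuhlr".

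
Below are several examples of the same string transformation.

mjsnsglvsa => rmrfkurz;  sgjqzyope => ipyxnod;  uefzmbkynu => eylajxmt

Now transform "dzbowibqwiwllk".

Each output is the input with this applied: delete the first 2 characters, then shift every letter 1 place backward in the alphabet (wrapping around).
For "dzbowibqwiwllk", step one produces "bowibqwiwllk"; step two turns that into "anvhapvhvkkj".

anvhapvhvkkj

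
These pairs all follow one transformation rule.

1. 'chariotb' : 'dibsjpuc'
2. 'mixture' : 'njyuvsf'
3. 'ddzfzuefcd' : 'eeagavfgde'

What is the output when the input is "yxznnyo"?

zyaoozp

The pattern: shift every letter 1 place forward in the alphabet (wrapping around).
On "yxznnyo" that produces "zyaoozp".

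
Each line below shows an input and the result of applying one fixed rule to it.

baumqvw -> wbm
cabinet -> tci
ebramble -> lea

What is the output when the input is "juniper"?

The rule is to keep one character in every 3, starting at position 1 (positions 1st, 4th, 7th, ...), then move the last character to the front.
Starting from "juniper": after the first operation, "jir"; after the second, "rji".

rji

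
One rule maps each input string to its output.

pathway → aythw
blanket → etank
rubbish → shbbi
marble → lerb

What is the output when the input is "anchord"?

The pattern: delete the first 2 characters, then move the last 2 characters to the front (rotate right by 2).
On "anchord": the first step gives "chord", and the second then gives "rdcho".

rdcho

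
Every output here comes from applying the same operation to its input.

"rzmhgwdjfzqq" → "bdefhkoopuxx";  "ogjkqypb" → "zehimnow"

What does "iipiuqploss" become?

gggjmnnoqqs

Rule — sort the characters into alphabetical order, then shift every letter 2 places backward in the alphabet (wrapping around).
For "iipiuqploss" the result is "gggjmnnoqqs".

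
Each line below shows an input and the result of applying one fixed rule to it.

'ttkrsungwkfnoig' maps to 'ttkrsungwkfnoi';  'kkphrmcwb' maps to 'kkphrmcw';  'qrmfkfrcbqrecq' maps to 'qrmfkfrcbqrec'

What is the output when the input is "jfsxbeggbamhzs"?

The transformation: delete the last character.
So "jfsxbeggbamhzs" becomes "jfsxbeggbamhz".

jfsxbeggbamhz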